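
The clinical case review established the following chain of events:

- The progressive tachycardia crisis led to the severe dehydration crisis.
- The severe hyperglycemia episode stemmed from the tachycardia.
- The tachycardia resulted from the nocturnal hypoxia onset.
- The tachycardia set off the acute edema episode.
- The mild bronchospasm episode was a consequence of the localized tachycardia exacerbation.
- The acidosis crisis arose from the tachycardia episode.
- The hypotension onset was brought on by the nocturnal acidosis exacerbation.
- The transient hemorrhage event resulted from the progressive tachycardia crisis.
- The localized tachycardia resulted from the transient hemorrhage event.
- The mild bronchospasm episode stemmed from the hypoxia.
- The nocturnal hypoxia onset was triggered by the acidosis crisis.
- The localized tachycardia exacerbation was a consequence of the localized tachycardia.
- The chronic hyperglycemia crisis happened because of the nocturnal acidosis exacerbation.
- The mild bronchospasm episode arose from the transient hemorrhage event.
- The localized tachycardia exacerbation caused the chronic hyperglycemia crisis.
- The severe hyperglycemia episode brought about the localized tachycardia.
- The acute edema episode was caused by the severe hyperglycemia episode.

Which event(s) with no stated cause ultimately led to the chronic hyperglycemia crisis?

Tracing upstream from the chronic hyperglycemia crisis: the chronic hyperglycemia crisis ← the localized tachycardia exacerbation ← the localized tachycardia ← the transient hemorrhage event ← the progressive tachycardia crisis.
A separate upstream branch: the chronic hyperglycemia crisis ← the localized tachycardia exacerbation ← the localized tachycardia ← the severe hyperglycemia episode ← the tachycardia ← the nocturnal hypoxia onset ← the acidosis crisis ← the tachycardia episode.
A separate upstream branch: the chronic hyperglycemia crisis ← the nocturnal acidosis exacerbation.
Each of those chain origins has no stated cause.

the nocturnal acidosis exacerbation, the progressive tachycardia crisis, the tachycardia episode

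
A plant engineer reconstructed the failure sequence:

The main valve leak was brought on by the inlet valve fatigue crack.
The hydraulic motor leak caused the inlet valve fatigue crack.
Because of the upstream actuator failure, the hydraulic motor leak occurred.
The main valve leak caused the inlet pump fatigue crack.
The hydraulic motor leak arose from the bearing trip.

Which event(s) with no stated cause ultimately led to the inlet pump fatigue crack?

Tracing upstream from the inlet pump fatigue crack: the inlet pump fatigue crack ← the main valve leak ← the inlet valve fatigue crack ← the hydraulic motor leak ← the bearing trip.
A separate upstream branch: the inlet pump fatigue crack ← the main valve leak ← the inlet valve fatigue crack ← the hydraulic motor leak ← the upstream actuator failure.
Each of those chain origins has no stated cause.

the bearing trip, the upstream actuator failure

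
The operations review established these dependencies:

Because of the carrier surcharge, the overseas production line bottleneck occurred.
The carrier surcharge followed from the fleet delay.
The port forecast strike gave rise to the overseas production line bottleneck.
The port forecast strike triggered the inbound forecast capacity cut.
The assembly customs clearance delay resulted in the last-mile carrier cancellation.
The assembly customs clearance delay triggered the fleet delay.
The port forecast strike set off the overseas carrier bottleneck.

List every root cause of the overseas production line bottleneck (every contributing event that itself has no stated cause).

the assembly customs clearance delay, the port forecast strike

Tracing upstream from the overseas production line bottleneck: the overseas production line bottleneck ← the port forecast strike.
A separate upstream branch: the overseas production line bottleneck ← the carrier surcharge ← the fleet delay ← the assembly customs clearance delay.
Each of those chain origins has no stated cause.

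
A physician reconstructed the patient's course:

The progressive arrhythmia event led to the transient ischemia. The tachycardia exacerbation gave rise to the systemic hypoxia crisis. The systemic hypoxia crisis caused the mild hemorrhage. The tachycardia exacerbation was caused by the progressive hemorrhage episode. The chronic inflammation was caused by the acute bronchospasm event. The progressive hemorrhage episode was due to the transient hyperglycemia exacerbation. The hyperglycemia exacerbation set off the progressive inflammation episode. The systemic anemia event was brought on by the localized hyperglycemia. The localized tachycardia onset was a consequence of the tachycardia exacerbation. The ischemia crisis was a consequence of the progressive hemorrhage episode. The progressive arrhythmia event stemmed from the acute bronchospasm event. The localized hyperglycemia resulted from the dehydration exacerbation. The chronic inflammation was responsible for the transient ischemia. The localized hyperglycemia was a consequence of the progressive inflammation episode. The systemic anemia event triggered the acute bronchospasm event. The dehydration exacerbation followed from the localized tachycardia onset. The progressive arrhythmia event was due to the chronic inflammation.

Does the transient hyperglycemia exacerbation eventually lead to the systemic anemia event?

Yes

There is a causal chain: the transient hyperglycemia exacerbation → the progressive hemorrhage episode → the tachycardia exacerbation → the localized tachycardia onset → the dehydration exacerbation → the localized hyperglycemia → the systemic anemia event.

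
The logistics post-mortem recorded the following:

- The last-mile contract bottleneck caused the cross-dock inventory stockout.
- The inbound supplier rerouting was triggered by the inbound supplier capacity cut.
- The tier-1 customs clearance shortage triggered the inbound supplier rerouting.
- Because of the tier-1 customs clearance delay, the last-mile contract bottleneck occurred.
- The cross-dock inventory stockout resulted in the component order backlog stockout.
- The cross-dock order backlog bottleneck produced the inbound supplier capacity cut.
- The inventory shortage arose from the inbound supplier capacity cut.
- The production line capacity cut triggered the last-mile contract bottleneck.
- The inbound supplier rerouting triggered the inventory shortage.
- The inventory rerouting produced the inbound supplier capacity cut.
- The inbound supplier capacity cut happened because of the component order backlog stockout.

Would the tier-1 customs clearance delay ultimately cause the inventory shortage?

There is a causal chain: the tier-1 customs clearance delay → the last-mile contract bottleneck → the cross-dock inventory stockout → the component order backlog stockout → the inbound supplier capacity cut → the inventory shortage.

Yes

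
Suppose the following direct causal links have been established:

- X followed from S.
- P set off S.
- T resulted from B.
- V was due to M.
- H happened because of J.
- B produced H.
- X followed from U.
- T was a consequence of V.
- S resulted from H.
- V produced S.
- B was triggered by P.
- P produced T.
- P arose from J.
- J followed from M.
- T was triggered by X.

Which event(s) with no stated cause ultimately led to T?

M, U

Tracing upstream from T: T ← V ← M.
A separate upstream branch: T ← X ← U.
Each of those chain origins has no stated cause.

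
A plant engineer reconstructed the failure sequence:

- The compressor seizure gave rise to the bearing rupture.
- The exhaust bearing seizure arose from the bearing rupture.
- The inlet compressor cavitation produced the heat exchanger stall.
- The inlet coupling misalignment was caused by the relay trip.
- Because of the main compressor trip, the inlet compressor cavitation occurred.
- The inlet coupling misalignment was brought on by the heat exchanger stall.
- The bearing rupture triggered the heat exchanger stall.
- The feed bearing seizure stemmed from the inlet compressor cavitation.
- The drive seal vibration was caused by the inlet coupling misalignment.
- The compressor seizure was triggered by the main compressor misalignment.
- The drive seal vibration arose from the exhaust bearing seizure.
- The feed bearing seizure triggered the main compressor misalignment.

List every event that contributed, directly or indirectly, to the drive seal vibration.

Immediate causes of the drive seal vibration: the exhaust bearing seizure, the inlet coupling misalignment.
Further upstream: the main compressor trip, the inlet compressor cavitation, the feed bearing seizure, the main compressor misalignment, the compressor seizure, the bearing rupture, the heat exchanger stall, the relay trip.

the bearing rupture, the compressor seizure, the exhaust bearing seizure, the feed bearing seizure, the heat exchanger stall, the inlet compressor cavitation, the inlet coupling misalignment, the main compressor misalignment, the main compressor trip, the relay trip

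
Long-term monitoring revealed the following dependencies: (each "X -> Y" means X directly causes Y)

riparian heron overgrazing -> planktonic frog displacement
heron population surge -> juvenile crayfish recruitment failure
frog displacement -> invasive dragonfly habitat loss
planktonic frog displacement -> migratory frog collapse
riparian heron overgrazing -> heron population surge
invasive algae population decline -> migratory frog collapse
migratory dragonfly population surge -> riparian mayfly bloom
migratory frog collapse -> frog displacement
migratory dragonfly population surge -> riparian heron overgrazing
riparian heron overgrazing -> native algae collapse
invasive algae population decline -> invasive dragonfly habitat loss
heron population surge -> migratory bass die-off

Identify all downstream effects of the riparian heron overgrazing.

Direct effects: the planktonic frog displacement, the heron population surge, the native algae collapse.
2 steps out: the migratory bass die-off, the migratory frog collapse, the juvenile crayfish recruitment failure.
3 steps out: the frog displacement.
4 steps out: the invasive dragonfly habitat loss.
Not reachable from it: the migratory dragonfly population surge, the riparian mayfly bloom, the invasive algae population decline.

the frog displacement, the heron population surge, the invasive dragonfly habitat loss, the juvenile crayfish recruitment failure, the migratory bass die-off, the migratory frog collapse, the native algae collapse, the planktonic frog displacement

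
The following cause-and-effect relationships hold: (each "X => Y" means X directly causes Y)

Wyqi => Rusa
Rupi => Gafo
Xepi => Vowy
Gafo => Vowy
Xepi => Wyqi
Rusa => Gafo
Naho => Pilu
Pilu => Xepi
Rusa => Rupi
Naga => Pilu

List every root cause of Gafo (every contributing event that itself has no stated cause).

Tracing upstream from Gafo: Gafo ← Rusa ← Wyqi ← Xepi ← Pilu ← Naga.
A separate upstream branch: Gafo ← Rusa ← Wyqi ← Xepi ← Pilu ← Naho.
Each of those chain origins has no stated cause.

Naga, Naho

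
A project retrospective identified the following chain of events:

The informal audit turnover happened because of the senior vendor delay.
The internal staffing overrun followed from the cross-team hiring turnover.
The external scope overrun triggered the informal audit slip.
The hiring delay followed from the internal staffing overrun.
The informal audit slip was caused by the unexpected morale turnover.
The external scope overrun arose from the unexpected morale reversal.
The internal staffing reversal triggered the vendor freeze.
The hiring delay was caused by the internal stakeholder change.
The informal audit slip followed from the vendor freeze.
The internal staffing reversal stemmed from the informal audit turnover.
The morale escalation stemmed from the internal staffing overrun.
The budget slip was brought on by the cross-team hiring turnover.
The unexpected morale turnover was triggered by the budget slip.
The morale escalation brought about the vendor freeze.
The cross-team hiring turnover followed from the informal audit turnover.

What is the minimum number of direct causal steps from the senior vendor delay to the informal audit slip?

Shortest chain: the senior vendor delay → the informal audit turnover → the internal staffing reversal → the vendor freeze → the informal audit slip.

4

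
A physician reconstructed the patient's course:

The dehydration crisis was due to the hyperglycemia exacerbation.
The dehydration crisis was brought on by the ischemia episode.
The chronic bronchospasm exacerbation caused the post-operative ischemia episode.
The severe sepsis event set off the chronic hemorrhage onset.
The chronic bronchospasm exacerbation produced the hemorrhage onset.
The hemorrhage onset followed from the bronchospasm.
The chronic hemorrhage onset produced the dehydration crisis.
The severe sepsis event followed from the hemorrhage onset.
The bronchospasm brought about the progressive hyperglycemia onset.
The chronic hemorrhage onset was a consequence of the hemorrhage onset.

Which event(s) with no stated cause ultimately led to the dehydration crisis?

the bronchospasm, the chronic bronchospasm exacerbation, the hyperglycemia exacerbation, the ischemia episode

Tracing upstream from the dehydration crisis: the dehydration crisis ← the chronic hemorrhage onset ← the hemorrhage onset ← the chronic bronchospasm exacerbation.
A separate upstream branch: the dehydration crisis ← the chronic hemorrhage onset ← the hemorrhage onset ← the bronchospasm.
A separate upstream branch: the dehydration crisis ← the hyperglycemia exacerbation.
A separate upstream branch: the dehydration crisis ← the ischemia episode.
Each of those chain origins has no stated cause.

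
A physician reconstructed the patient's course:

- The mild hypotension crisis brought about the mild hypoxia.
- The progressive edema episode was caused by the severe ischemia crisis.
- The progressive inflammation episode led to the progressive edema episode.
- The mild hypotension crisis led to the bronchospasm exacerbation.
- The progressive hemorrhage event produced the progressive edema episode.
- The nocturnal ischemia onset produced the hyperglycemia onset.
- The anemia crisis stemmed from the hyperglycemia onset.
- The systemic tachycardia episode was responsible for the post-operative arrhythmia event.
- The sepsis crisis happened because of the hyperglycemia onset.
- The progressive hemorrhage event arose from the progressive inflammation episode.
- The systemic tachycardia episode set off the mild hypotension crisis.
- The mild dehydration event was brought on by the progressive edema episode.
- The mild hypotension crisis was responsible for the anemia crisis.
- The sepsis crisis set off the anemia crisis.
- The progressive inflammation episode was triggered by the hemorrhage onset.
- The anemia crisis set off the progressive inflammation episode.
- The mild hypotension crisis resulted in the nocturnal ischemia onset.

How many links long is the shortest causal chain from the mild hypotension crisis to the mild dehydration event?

4

Shortest chain: the mild hypotension crisis → the anemia crisis → the progressive inflammation episode → the progressive edema episode → the mild dehydration event.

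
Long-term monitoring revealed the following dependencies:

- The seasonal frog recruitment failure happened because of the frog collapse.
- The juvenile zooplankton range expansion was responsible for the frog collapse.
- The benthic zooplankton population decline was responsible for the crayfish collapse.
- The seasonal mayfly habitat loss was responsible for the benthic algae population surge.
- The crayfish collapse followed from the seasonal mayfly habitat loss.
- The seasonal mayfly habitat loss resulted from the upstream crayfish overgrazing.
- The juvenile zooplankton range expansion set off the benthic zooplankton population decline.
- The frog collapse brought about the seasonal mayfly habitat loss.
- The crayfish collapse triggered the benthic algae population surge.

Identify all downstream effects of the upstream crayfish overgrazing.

Direct effects: the seasonal mayfly habitat loss.
2 steps out: the crayfish collapse, the benthic algae population surge.
Not reachable from it: the juvenile zooplankton range expansion, the frog collapse, the benthic zooplankton population decline, the seasonal frog recruitment failure.

the benthic algae population surge, the crayfish collapse, the seasonal mayfly habitat loss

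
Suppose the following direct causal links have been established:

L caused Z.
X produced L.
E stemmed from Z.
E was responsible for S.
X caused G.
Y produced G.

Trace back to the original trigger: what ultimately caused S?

X

Tracing upstream from S: S ← E ← Z ← L ← X.
X has no stated cause, so it is the root.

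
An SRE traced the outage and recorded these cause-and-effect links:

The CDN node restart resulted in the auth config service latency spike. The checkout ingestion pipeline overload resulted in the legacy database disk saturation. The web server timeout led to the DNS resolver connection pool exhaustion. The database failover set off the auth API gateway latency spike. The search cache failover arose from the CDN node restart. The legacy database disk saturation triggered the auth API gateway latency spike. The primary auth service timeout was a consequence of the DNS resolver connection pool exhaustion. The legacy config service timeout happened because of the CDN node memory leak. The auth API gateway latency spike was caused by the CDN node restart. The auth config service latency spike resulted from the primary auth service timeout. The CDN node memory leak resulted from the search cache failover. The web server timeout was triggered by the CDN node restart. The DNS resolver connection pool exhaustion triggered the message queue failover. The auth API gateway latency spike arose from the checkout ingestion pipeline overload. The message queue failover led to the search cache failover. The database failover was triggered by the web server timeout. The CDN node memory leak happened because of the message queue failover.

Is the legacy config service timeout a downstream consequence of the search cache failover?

There is a causal chain: the search cache failover → the CDN node memory leak → the legacy config service timeout.

Yes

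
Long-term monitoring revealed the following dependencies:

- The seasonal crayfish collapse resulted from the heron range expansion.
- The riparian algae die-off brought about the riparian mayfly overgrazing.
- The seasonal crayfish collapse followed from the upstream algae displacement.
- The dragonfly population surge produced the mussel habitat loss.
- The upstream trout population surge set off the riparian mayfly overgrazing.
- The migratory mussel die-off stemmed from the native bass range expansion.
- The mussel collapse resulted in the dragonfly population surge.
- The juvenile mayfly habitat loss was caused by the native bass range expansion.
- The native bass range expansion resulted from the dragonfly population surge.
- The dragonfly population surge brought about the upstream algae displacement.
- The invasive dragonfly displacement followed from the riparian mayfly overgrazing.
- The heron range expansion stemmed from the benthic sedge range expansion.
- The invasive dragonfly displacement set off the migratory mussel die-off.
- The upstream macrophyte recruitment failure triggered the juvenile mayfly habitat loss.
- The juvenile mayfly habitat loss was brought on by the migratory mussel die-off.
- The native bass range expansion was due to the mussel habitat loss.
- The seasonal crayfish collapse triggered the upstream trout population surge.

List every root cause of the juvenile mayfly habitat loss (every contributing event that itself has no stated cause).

Tracing upstream from the juvenile mayfly habitat loss: the juvenile mayfly habitat loss ← the migratory mussel die-off ← the invasive dragonfly displacement ← the riparian mayfly overgrazing ← the upstream trout population surge ← the seasonal crayfish collapse ← the heron range expansion ← the benthic sedge range expansion.
A separate upstream branch: the juvenile mayfly habitat loss ← the native bass range expansion ← the dragonfly population surge ← the mussel collapse.
A separate upstream branch: the juvenile mayfly habitat loss ← the migratory mussel die-off ← the invasive dragonfly displacement ← the riparian mayfly overgrazing ← the riparian algae die-off.
A separate upstream branch: the juvenile mayfly habitat loss ← the upstream macrophyte recruitment failure.
Each of those chain origins has no stated cause.

the benthic sedge range expansion, the mussel collapse, the riparian algae die-off, the upstream macrophyte recruitment failure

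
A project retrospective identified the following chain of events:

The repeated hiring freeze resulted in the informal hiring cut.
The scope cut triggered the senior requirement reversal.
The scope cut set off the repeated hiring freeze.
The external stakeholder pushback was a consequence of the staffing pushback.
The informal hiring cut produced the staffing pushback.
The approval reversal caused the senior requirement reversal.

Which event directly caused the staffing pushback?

Upstream contributors include the scope cut, the repeated hiring freeze, but only the informal hiring cut feeds directly into the staffing pushback.

the informal hiring cut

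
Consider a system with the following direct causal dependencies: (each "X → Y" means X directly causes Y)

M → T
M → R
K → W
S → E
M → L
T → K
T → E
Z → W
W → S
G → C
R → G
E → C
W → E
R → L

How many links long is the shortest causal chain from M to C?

Shortest chain: M → T → E → C.

3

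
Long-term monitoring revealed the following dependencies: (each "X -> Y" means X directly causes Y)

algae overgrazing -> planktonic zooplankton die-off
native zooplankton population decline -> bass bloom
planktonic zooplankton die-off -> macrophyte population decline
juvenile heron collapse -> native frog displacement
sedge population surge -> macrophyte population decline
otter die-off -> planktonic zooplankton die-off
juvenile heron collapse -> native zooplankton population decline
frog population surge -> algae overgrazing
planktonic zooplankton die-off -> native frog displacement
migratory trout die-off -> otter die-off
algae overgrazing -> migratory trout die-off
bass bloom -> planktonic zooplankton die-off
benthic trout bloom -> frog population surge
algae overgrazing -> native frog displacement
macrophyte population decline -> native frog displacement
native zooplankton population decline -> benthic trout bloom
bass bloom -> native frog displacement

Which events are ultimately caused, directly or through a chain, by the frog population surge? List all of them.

Direct effects: the algae overgrazing.
2 steps out: the migratory trout die-off, the planktonic zooplankton die-off, the native frog displacement.
3 steps out: the otter die-off, the macrophyte population decline.
Not reachable from it: the juvenile heron collapse, the native zooplankton population decline, the bass bloom, the benthic trout bloom, the sedge population surge.

the algae overgrazing, the macrophyte population decline, the migratory trout die-off, the native frog displacement, the otter die-off, the planktonic zooplankton die-off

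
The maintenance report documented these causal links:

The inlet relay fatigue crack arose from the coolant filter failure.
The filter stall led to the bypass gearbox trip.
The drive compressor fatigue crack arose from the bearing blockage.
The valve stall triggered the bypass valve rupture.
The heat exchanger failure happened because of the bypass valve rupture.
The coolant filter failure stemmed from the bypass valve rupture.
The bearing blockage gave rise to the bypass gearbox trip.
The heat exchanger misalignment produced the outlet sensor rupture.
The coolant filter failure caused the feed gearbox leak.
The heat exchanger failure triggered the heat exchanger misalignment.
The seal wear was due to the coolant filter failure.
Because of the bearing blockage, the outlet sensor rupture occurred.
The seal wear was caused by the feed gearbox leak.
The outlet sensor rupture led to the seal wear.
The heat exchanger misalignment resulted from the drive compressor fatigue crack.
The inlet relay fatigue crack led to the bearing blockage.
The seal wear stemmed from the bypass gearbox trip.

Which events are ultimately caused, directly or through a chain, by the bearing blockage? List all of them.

Direct effects: the bypass gearbox trip, the drive compressor fatigue crack, the outlet sensor rupture.
2 steps out: the heat exchanger misalignment, the seal wear.
Not reachable from it: the valve stall, the bypass valve rupture, the coolant filter failure, the inlet relay fatigue crack, the heat exchanger failure, the feed gearbox leak, the filter stall.

the bypass gearbox trip, the drive compressor fatigue crack, the heat exchanger misalignment, the outlet sensor rupture, the seal wear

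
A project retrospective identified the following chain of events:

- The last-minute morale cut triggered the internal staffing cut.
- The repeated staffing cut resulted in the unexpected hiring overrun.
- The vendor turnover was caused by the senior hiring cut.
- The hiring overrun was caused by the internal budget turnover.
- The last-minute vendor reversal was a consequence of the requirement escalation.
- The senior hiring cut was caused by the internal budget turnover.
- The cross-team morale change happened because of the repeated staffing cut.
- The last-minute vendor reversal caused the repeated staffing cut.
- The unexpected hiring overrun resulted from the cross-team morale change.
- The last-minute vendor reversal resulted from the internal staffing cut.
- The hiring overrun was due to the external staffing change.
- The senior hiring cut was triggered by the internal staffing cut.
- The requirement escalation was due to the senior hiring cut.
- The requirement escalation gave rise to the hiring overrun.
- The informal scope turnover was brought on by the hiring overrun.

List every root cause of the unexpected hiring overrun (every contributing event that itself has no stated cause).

Tracing upstream from the unexpected hiring overrun: the unexpected hiring overrun ← the repeated staffing cut ← the last-minute vendor reversal ← the requirement escalation ← the senior hiring cut ← the internal budget turnover.
A separate upstream branch: the unexpected hiring overrun ← the repeated staffing cut ← the last-minute vendor reversal ← the internal staffing cut ← the last-minute morale cut.
Each of those chain origins has no stated cause.

the internal budget turnover, the last-minute morale cut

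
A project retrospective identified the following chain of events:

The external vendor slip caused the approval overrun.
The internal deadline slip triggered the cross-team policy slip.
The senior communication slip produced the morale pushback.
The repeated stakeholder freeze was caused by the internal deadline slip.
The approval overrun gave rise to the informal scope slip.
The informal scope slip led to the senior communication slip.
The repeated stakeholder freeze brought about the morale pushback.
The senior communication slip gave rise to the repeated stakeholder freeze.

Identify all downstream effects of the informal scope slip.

Direct effects: the senior communication slip.
2 steps out: the repeated stakeholder freeze, the morale pushback.
Not reachable from it: the internal deadline slip, the cross-team policy slip, the external vendor slip, the approval overrun.

the morale pushback, the repeated stakeholder freeze, the senior communication slip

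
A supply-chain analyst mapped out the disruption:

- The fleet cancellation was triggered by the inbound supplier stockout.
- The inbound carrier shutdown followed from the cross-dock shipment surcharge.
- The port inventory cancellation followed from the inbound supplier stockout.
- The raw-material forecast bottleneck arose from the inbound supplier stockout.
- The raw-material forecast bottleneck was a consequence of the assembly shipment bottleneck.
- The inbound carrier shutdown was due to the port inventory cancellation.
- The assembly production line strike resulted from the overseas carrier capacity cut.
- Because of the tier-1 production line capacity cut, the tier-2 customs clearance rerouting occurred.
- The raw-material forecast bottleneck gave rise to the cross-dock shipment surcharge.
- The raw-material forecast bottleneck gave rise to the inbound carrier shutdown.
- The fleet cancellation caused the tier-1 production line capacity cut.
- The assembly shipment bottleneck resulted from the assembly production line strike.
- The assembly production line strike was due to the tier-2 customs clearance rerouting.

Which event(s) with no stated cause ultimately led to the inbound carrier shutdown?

Tracing upstream from the inbound carrier shutdown: the inbound carrier shutdown ← the port inventory cancellation ← the inbound supplier stockout.
A separate upstream branch: the inbound carrier shutdown ← the raw-material forecast bottleneck ← the assembly shipment bottleneck ← the assembly production line strike ← the overseas carrier capacity cut.
Each of those chain origins has no stated cause.

the inbound supplier stockout, the overseas carrier capacity cut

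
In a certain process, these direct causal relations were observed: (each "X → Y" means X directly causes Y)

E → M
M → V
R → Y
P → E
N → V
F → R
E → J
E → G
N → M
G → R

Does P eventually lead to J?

Yes

There is a causal chain: P → E → J.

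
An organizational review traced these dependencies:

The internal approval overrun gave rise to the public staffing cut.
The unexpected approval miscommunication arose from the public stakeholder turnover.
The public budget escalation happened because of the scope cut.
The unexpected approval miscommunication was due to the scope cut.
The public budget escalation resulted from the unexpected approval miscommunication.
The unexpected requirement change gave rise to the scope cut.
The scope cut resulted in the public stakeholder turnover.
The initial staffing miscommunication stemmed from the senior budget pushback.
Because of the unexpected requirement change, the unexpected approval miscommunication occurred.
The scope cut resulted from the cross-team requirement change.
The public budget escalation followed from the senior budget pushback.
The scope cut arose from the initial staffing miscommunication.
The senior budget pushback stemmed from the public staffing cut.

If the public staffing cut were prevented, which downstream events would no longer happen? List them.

Downstream of the public staffing cut: the senior budget pushback, the initial staffing miscommunication, the scope cut, the public stakeholder turnover, the unexpected approval miscommunication, the public budget escalation.
Of those, still caused via another path: the scope cut, the public stakeholder turnover, the unexpected approval miscommunication, the public budget escalation.
The remainder have no surviving cause.

the initial staffing miscommunication, the senior budget pushback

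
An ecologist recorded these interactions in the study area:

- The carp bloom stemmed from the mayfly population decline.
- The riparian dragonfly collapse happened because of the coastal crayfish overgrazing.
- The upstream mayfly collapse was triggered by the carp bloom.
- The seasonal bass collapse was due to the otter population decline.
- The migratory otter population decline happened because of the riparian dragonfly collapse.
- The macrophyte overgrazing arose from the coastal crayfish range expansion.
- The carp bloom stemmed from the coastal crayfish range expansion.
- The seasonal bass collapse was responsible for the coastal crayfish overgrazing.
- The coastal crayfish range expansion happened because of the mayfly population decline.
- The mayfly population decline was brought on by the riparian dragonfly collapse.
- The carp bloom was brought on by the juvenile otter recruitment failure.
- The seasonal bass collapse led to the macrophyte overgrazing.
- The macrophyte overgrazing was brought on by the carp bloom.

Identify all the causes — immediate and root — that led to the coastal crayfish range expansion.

the coastal crayfish overgrazing, the mayfly population decline, the otter population decline, the riparian dragonfly collapse, the seasonal bass collapse

Immediate cause of the coastal crayfish range expansion: the mayfly population decline.
Further upstream: the otter population decline, the seasonal bass collapse, the coastal crayfish overgrazing, the riparian dragonfly collapse.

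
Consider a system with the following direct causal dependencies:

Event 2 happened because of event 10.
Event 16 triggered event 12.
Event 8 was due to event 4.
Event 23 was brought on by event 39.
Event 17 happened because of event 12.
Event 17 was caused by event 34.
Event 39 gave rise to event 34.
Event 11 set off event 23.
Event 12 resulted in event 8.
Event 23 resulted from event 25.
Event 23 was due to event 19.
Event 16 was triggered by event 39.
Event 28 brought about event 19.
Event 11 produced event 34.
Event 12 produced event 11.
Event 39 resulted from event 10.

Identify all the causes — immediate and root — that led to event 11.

Immediate cause of event 11: event 12.
Further upstream: event 10, event 39, event 16.

event 10, event 12, event 16, event 39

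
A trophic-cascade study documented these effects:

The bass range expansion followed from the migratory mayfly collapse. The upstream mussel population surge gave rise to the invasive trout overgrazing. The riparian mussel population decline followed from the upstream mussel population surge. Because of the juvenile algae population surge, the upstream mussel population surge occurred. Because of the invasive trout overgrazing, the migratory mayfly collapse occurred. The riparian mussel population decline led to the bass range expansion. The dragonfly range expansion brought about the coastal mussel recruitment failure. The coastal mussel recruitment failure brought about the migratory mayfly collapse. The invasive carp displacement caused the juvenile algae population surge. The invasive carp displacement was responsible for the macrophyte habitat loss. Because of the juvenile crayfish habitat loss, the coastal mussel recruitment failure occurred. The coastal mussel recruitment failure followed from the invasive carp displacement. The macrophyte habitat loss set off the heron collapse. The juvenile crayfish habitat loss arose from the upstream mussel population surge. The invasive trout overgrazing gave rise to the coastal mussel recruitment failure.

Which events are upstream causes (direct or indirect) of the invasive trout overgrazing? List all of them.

Immediate cause of the invasive trout overgrazing: the upstream mussel population surge.
Further upstream: the invasive carp displacement, the juvenile algae population surge.

the invasive carp displacement, the juvenile algae population surge, the upstream mussel population surge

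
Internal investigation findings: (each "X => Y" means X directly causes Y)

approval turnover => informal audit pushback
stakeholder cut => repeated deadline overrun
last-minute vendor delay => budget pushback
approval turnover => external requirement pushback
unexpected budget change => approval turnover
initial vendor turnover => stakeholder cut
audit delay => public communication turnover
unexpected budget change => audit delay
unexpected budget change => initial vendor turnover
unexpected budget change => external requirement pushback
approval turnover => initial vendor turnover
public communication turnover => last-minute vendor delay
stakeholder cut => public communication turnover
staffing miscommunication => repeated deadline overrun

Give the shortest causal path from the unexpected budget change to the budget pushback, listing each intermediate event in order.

the unexpected budget change → the audit delay → the public communication turnover → the last-minute vendor delay → the budget pushback

the unexpected budget change → the audit delay
the audit delay → the public communication turnover
the public communication turnover → the last-minute vendor delay
the last-minute vendor delay → the budget pushback
Length: 4 steps.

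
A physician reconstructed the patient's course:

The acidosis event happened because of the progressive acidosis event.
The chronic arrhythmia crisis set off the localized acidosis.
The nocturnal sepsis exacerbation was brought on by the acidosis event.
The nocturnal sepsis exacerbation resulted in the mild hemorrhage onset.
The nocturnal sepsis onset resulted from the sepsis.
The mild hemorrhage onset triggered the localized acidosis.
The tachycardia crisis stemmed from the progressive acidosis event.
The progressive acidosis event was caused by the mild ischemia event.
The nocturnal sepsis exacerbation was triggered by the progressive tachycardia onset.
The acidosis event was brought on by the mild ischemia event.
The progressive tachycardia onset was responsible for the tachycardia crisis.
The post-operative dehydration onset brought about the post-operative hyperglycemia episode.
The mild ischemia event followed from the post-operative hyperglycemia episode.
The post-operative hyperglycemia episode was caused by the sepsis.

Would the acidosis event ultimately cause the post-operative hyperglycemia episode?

No

The acidosis event leads to the nocturnal sepsis exacerbation, the mild hemorrhage onset, the localized acidosis; the post-operative hyperglycemia episode is not among them.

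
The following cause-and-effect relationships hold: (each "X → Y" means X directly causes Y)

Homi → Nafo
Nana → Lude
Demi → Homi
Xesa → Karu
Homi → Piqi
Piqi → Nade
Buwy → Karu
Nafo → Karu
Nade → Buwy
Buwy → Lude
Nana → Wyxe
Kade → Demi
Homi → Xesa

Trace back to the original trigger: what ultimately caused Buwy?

Kade

Tracing upstream from Buwy: Buwy ← Nade ← Piqi ← Homi ← Demi ← Kade.
Kade has no stated cause, so it is the root.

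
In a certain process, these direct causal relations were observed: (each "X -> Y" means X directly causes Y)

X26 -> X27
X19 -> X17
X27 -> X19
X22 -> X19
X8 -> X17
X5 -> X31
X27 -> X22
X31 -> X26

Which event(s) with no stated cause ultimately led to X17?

Tracing upstream from X17: X17 ← X8.
A separate upstream branch: X17 ← X19 ← X27 ← X26 ← X31 ← X5.
Each of those chain origins has no stated cause.

X5, X8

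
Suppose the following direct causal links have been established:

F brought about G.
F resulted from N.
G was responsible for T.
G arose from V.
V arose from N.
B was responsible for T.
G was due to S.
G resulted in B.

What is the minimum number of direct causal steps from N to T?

3

Shortest chain: N → F → G → T.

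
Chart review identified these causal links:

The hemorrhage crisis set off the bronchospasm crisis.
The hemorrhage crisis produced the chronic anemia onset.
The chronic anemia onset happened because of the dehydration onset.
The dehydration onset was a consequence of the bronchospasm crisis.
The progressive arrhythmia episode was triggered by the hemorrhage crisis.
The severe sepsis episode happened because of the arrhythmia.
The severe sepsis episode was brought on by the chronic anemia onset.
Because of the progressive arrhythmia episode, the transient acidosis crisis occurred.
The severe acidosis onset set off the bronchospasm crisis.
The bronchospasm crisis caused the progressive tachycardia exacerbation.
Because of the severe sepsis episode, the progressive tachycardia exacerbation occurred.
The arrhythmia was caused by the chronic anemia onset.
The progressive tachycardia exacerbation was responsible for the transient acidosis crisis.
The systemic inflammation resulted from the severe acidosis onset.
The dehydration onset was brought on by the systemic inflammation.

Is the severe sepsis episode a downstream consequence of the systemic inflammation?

Yes

There is a causal chain: the systemic inflammation → the dehydration onset → the chronic anemia onset → the severe sepsis episode.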